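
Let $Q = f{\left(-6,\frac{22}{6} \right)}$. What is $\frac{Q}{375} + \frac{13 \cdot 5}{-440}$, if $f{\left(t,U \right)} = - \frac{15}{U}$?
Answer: $- \frac{349}{2200} \approx -0.15864$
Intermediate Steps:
$Q = - \frac{45}{11}$ ($Q = - \frac{15}{22 \cdot \frac{1}{6}} = - \frac{15}{\frac{11}{3}} = \left(-15\right) \frac{3}{11} = - \frac{45}{11} \approx -4.0909$)
$\frac{Q}{375} + \frac{13 \cdot 5}{-440} = - \frac{45}{11 \cdot 375} + \frac{13 \cdot 5}{-440} = \left(- \frac{45}{11}\right) \frac{1}{375} + 65 \left(- \frac{1}{440}\right) = - \frac{3}{275} - \frac{13}{88} = - \frac{349}{2200}$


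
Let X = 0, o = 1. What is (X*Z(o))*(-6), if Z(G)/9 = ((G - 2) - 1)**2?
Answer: 0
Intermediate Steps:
Z(G) = 9*(-3 + G)**2 (Z(G) = 9*((G - 2) - 1)**2 = 9*((-2 + G) - 1)**2 = 9*(-3 + G)**2)
(X*Z(o))*(-6) = (0*(9*(-3 + 1)**2))*(-6) = (0*(9*(-2)**2))*(-6) = (0*(9*4))*(-6) = (0*36)*(-6) = 0*(-6) = 0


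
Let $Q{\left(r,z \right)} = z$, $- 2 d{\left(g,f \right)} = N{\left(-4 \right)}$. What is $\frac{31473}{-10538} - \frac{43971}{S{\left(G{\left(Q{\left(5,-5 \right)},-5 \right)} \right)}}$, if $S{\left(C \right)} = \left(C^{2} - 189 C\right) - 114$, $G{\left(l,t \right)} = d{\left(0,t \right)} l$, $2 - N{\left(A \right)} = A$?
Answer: $\frac{62938991}{4784252} \approx 13.155$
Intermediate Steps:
$N{\left(A \right)} = 2 - A$
$d{\left(g,f \right)} = -3$ ($d{\left(g,f \right)} = - \frac{2 - -4}{2} = - \frac{2 + 4}{2} = \left(- \frac{1}{2}\right) 6 = -3$)
$G{\left(l,t \right)} = - 3 l$
$S{\left(C \right)} = -114 + C^{2} - 189 C$
$\frac{31473}{-10538} - \frac{43971}{S{\left(G{\left(Q{\left(5,-5 \right)},-5 \right)} \right)}} = \frac{31473}{-10538} - \frac{43971}{-114 + \left(\left(-3\right) \left(-5\right)\right)^{2} - 189 \left(\left(-3\right) \left(-5\right)\right)} = 31473 \left(- \frac{1}{10538}\right) - \frac{43971}{-114 + 15^{2} - 2835} = - \frac{31473}{10538} - \frac{43971}{-114 + 225 - 2835} = - \frac{31473}{10538} - \frac{43971}{-2724} = - \frac{31473}{10538} - - \frac{14657}{908} = - \frac{31473}{10538} + \frac{14657}{908} = \frac{62938991}{4784252}$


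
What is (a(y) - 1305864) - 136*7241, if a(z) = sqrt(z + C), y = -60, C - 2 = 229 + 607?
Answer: -2290640 + sqrt(778) ≈ -2.2906e+6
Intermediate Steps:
C = 838 (C = 2 + (229 + 607) = 2 + 836 = 838)
a(z) = sqrt(838 + z) (a(z) = sqrt(z + 838) = sqrt(838 + z))
(a(y) - 1305864) - 136*7241 = (sqrt(838 - 60) - 1305864) - 136*7241 = (sqrt(778) - 1305864) - 984776 = (-1305864 + sqrt(778)) - 984776 = -2290640 + sqrt(778)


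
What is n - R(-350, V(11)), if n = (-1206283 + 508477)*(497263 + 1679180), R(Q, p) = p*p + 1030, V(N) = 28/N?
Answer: -183766933196432/121 ≈ -1.5187e+12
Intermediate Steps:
R(Q, p) = 1030 + p² (R(Q, p) = p² + 1030 = 1030 + p²)
n = -1518734984058 (n = -697806*2176443 = -1518734984058)
n - R(-350, V(11)) = -1518734984058 - (1030 + (28/11)²) = -1518734984058 - (1030 + 784/121) = -1518734984058 - 1*125414/121 = -1518734984058 - 125414/121 = -183766933196432/121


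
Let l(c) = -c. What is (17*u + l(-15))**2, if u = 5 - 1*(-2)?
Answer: 17956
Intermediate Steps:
u = 7 (u = 5 + 2 = 7)
(17*u + l(-15))**2 = (17*7 - 1*(-15))**2 = (119 + 15)**2 = 134**2 = 17956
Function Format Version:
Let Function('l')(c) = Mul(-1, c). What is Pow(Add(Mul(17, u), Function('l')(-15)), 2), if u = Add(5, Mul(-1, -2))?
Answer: 17956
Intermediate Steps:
u = 7 (u = Add(5, 2) = 7)
Pow(Add(Mul(17, u), Function('l')(-15)), 2) = Pow(Add(Mul(17, 7), Mul(-1, -15)), 2) = Pow(Add(119, 15), 2) = Pow(134, 2) = 17956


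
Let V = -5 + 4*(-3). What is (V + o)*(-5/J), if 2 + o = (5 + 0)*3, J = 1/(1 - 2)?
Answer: -20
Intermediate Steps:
J = -1 (J = 1/(-1) = -1)
o = 13 (o = -2 + (5 + 0)*3 = -2 + 5*3 = -2 + 15 = 13)
V = -17 (V = -5 - 12 = -17)
(V + o)*(-5/J) = (-17 + 13)*(-5/(-1)) = -(-20)*(-1) = -4*5 = -20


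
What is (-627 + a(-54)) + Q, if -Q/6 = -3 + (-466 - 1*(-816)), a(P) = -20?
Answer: -2729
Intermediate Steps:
Q = -2082 (Q = -6*(-3 + (-466 - 1*(-816))) = -6*(-3 + (-466 + 816)) = -6*(-3 + 350) = -6*347 = -2082)
(-627 + a(-54)) + Q = (-627 - 20) - 2082 = -647 - 2082 = -2729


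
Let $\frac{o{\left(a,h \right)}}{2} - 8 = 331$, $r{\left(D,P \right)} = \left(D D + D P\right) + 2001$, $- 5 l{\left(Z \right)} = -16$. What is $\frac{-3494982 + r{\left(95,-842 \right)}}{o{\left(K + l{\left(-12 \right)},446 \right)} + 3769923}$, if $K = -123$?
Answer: $- \frac{1187982}{1256867} \approx -0.94519$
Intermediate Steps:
$l{\left(Z \right)} = \frac{16}{5}$ ($l{\left(Z \right)} = \left(- \frac{1}{5}\right) \left(-16\right) = \frac{16}{5}$)
$r{\left(D,P \right)} = 2001 + D^{2} + D P$ ($r{\left(D,P \right)} = \left(D^{2} + D P\right) + 2001 = 2001 + D^{2} + D P$)
$o{\left(a,h \right)} = 678$ ($o{\left(a,h \right)} = 16 + 2 \cdot 331 = 16 + 662 = 678$)
$\frac{-3494982 + r{\left(95,-842 \right)}}{o{\left(K + l{\left(-12 \right)},446 \right)} + 3769923} = \frac{-3494982 + \left(2001 + 95^{2} + 95 \left(-842\right)\right)}{678 + 3769923} = \frac{-3494982 + \left(2001 + 9025 - 79990\right)}{3770601} = \left(-3494982 - 68964\right) \frac{1}{3770601} = \left(-3563946\right) \frac{1}{3770601} = - \frac{1187982}{1256867}$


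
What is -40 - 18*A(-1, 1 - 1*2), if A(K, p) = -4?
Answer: 32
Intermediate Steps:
-40 - 18*A(-1, 1 - 1*2) = -40 - 18*(-4) = -40 + 72 = 32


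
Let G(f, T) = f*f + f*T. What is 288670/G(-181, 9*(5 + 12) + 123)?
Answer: -57734/3439 ≈ -16.788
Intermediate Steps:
G(f, T) = f² + T*f
288670/G(-181, 9*(5 + 12) + 123) = 288670/((-181*((9*(5 + 12) + 123) - 181))) = 288670/((-181*((9*17 + 123) - 181))) = 288670/((-181*((153 + 123) - 181))) = 288670/((-181*(276 - 181))) = 288670/((-181*95)) = 288670/(-17195) = 288670*(-1/17195) = -57734/3439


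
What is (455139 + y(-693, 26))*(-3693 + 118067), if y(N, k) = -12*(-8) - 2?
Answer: 52066819142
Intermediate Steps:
y(N, k) = 94 (y(N, k) = 96 - 2 = 94)
(455139 + y(-693, 26))*(-3693 + 118067) = (455139 + 94)*(-3693 + 118067) = 455233*114374 = 52066819142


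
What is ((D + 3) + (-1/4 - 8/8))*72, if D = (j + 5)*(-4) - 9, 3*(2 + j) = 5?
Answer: -1866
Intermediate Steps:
j = -⅓ (j = -2 + (⅓)*5 = -2 + 5/3 = -⅓ ≈ -0.33333)
D = -83/3 (D = (-⅓ + 5)*(-4) - 9 = (14/3)*(-4) - 9 = -56/3 - 9 = -83/3 ≈ -27.667)
((D + 3) + (-1/4 - 8/8))*72 = ((-83/3 + 3) + (-1/4 - 8/8))*72 = (-74/3 + (-1*¼ - 8*⅛))*72 = (-74/3 + (-¼ - 1))*72 = (-74/3 - 5/4)*72 = -311/12*72 = -1866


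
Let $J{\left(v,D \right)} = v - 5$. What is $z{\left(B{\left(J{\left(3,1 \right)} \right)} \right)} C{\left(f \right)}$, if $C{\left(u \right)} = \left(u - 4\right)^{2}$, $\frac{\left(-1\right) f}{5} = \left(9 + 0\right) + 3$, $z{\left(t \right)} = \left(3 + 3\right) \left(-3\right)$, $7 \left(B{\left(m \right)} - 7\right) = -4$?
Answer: $-73728$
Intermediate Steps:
$J{\left(v,D \right)} = -5 + v$
$B{\left(m \right)} = \frac{45}{7}$ ($B{\left(m \right)} = 7 + \frac{1}{7} \left(-4\right) = 7 - \frac{4}{7} = \frac{45}{7}$)
$z{\left(t \right)} = -18$ ($z{\left(t \right)} = 6 \left(-3\right) = -18$)
$f = -60$ ($f = - 5 \left(\left(9 + 0\right) + 3\right) = - 5 \left(9 + 3\right) = \left(-5\right) 12 = -60$)
$C{\left(u \right)} = \left(-4 + u\right)^{2}$
$z{\left(B{\left(J{\left(3,1 \right)} \right)} \right)} C{\left(f \right)} = - 18 \left(-4 - 60\right)^{2} = - 18 \left(-64\right)^{2} = \left(-18\right) 4096 = -73728$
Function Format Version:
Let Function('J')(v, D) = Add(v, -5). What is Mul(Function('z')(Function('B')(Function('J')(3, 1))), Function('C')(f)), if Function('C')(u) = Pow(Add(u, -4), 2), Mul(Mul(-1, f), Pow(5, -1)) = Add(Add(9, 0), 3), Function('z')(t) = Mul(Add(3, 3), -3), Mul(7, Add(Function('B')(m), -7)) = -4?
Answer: -73728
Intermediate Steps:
Function('J')(v, D) = Add(-5, v)
Function('B')(m) = Rational(45, 7) (Function('B')(m) = Add(7, Mul(Rational(1, 7), -4)) = Add(7, Rational(-4, 7)) = Rational(45, 7))
Function('z')(t) = -18 (Function('z')(t) = Mul(6, -3) = -18)
f = -60 (f = Mul(-5, Add(Add(9, 0), 3)) = Mul(-5, Add(9, 3)) = Mul(-5, 12) = -60)
Function('C')(u) = Pow(Add(-4, u), 2)
Mul(Function('z')(Function('B')(Function('J')(3, 1))), Function('C')(f)) = Mul(-18, Pow(Add(-4, -60), 2)) = Mul(-18, Pow(-64, 2)) = Mul(-18, 4096) = -73728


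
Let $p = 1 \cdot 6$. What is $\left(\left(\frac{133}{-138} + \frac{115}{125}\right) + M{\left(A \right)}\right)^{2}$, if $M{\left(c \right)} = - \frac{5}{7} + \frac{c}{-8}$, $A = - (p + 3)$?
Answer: $\frac{1256489809}{9331560000} \approx 0.13465$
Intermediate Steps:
$p = 6$
$A = -9$ ($A = - (6 + 3) = \left(-1\right) 9 = -9$)
$M{\left(c \right)} = - \frac{5}{7} - \frac{c}{8}$ ($M{\left(c \right)} = \left(-5\right) \frac{1}{7} + c \left(- \frac{1}{8}\right) = - \frac{5}{7} - \frac{c}{8}$)
$\left(\left(\frac{133}{-138} + \frac{115}{125}\right) + M{\left(A \right)}\right)^{2} = \left(\left(\frac{133}{-138} + \frac{115}{125}\right) - - \frac{23}{56}\right)^{2} = \left(\left(133 \left(- \frac{1}{138}\right) + 115 \cdot \frac{1}{125}\right) + \left(- \frac{5}{7} + \frac{9}{8}\right)\right)^{2} = \left(\left(- \frac{133}{138} + \frac{23}{25}\right) + \frac{23}{56}\right)^{2} = \left(- \frac{151}{3450} + \frac{23}{56}\right)^{2} = \left(\frac{35447}{96600}\right)^{2} = \frac{1256489809}{9331560000}$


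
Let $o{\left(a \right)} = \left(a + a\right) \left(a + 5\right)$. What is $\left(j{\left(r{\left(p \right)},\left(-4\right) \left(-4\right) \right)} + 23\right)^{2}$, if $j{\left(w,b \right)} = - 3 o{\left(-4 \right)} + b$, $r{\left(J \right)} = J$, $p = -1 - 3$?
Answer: $3969$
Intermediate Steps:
$p = -4$ ($p = -1 - 3 = -4$)
$o{\left(a \right)} = 2 a \left(5 + a\right)$
$j{\left(w,b \right)} = 24 + b$ ($j{\left(w,b \right)} = - 3 \cdot 2 \left(-4\right) \left(5 - 4\right) + b = - 3 \cdot 2 \left(-4\right) 1 + b = \left(-3\right) \left(-8\right) + b = 24 + b$)
$\left(j{\left(r{\left(p \right)},\left(-4\right) \left(-4\right) \right)} + 23\right)^{2} = \left(\left(24 - -16\right) + 23\right)^{2} = \left(\left(24 + 16\right) + 23\right)^{2} = \left(40 + 23\right)^{2} = 63^{2} = 3969$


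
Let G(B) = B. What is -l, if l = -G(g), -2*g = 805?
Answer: -805/2 ≈ -402.50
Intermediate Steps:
g = -805/2 (g = -1/2*805 = -805/2 ≈ -402.50)
l = 805/2 (l = -1*(-805/2) = 805/2 ≈ 402.50)
-l = -1*805/2 = -805/2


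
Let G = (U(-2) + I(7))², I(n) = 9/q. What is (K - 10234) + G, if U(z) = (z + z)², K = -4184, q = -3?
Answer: -14249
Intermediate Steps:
I(n) = -3 (I(n) = 9/(-3) = 9*(-⅓) = -3)
U(z) = 4*z² (U(z) = (2*z)² = 4*z²)
G = 169 (G = (4*(-2)² - 3)² = (4*4 - 3)² = (16 - 3)² = 13² = 169)
(K - 10234) + G = (-4184 - 10234) + 169 = -14418 + 169 = -14249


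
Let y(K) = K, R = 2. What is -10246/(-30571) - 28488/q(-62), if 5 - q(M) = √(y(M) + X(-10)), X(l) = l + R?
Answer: 2*(-435427709*I + 5123*√70)/(30571*(√70 + 5*I)) ≈ -1499.0 - 2508.9*I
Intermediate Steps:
X(l) = 2 + l (X(l) = l + 2 = 2 + l)
q(M) = 5 - √(-8 + M) (q(M) = 5 - √(M + (2 - 10)) = 5 - √(M - 8) = 5 - √(-8 + M))
-10246/(-30571) - 28488/q(-62) = -10246/(-30571) - 28488/(5 - √(-8 - 62)) = -10246*(-1/30571) - 28488/(5 - √(-70)) = 10246/30571 - 28488/(5 - I*√70)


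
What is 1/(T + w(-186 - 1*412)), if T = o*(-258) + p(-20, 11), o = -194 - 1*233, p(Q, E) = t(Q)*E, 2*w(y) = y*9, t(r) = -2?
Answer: 1/107453 ≈ 9.3064e-6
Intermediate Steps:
w(y) = 9*y/2 (w(y) = (y*9)/2 = (9*y)/2 = 9*y/2)
p(Q, E) = -2*E
o = -427 (o = -194 - 233 = -427)
T = 110144 (T = -427*(-258) - 2*11 = 110166 - 22 = 110144)
1/(T + w(-186 - 1*412)) = 1/(110144 + 9*(-186 - 1*412)/2) = 1/(110144 + 9*(-186 - 412)/2) = 1/(110144 + (9/2)*(-598)) = 1/(110144 - 2691) = 1/107453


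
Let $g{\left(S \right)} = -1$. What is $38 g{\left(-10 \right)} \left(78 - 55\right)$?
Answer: $-874$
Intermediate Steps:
$38 g{\left(-10 \right)} \left(78 - 55\right) = 38 \left(-1\right) \left(78 - 55\right) = - 38 \left(78 - 55\right) = \left(-38\right) 23 = -874$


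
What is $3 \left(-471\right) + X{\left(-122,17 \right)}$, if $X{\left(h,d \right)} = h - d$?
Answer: $-1552$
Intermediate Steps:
$3 \left(-471\right) + X{\left(-122,17 \right)} = 3 \left(-471\right) - 139 = -1413 - 139 = -1552$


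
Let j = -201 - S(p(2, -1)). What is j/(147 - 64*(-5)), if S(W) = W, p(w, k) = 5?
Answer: -206/467 ≈ -0.44111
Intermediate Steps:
j = -206 (j = -201 - 1*5 = -201 - 5 = -206)
j/(147 - 64*(-5)) = -206/(147 - 64*(-5)) = -206/(147 + 320) = -206/467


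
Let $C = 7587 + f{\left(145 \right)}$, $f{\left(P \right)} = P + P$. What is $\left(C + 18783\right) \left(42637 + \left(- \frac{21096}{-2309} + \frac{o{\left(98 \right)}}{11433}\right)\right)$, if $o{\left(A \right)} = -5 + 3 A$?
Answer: $\frac{30014024365776280}{26398797} \approx 1.1369 \cdot 10^{9}$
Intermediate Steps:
$f{\left(P \right)} = 2 P$
$C = 7877$ ($C = 7587 + 2 \cdot 145 = 7587 + 290 = 7877$)
$\left(C + 18783\right) \left(42637 + \left(- \frac{21096}{-2309} + \frac{o{\left(98 \right)}}{11433}\right)\right) = \left(7877 + 18783\right) \left(42637 + \left(- \frac{21096}{-2309} + \frac{-5 + 3 \cdot 98}{11433}\right)\right) = 26660 \left(42637 + \left(\left(-21096\right) \left(- \frac{1}{2309}\right) + \left(-5 + 294\right) \frac{1}{11433}\right)\right) = 26660 \left(42637 + \left(\frac{21096}{2309} + 289 \cdot \frac{1}{11433}\right)\right) = 26660 \left(42637 + \left(\frac{21096}{2309} + \frac{289}{11433}\right)\right) = 26660 \left(42637 + \frac{241857869}{26398797}\right) = 26660 \cdot \frac{1125807365558}{26398797} = \frac{30014024365776280}{26398797}$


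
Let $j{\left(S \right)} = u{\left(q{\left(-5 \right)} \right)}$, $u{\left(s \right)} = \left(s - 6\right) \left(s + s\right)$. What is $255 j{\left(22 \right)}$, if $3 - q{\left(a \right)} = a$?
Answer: $8160$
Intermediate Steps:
$q{\left(a \right)} = 3 - a$
$u{\left(s \right)} = 2 s \left(-6 + s\right)$ ($u{\left(s \right)} = \left(-6 + s\right) 2 s = 2 s \left(-6 + s\right)$)
$j{\left(S \right)} = 32$ ($j{\left(S \right)} = 2 \left(3 - -5\right) \left(-6 + \left(3 - -5\right)\right) = 2 \left(3 + 5\right) \left(-6 + \left(3 + 5\right)\right) = 2 \cdot 8 \left(-6 + 8\right) = 2 \cdot 8 \cdot 2 = 32$)
$255 j{\left(22 \right)} = 255 \cdot 32 = 8160$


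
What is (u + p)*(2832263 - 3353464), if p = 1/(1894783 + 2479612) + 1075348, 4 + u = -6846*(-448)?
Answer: -9444310076997646241/4374395 ≈ -2.1590e+12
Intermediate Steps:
u = 3067004 (u = -4 - 6846*(-448) = -4 + 3067008 = 3067004)
p = 4703996914461/4374395 (p = 1/4374395 + 1075348 = 4703996914461/4374395 ≈ 1.0753e+6)
(u + p)*(2832263 - 3353464) = (3067004 + 4703996914461/4374395)*(2832263 - 3353464) = (18120283877041/4374395)*(-521201) = -9444310076997646241/4374395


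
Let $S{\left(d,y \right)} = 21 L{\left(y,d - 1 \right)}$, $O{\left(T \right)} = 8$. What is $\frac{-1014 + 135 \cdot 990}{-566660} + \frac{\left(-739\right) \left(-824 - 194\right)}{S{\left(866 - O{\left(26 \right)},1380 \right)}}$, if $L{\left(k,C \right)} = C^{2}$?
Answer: $- \frac{404850619381}{2184960069285} \approx -0.18529$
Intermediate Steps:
$S{\left(d,y \right)} = 21 \left(-1 + d\right)^{2}$ ($S{\left(d,y \right)} = 21 \left(d - 1\right)^{2} = 21 \left(-1 + d\right)^{2}$)
$\frac{-1014 + 135 \cdot 990}{-566660} + \frac{\left(-739\right) \left(-824 - 194\right)}{S{\left(866 - O{\left(26 \right)},1380 \right)}} = \frac{-1014 + 135 \cdot 990}{-566660} + \frac{\left(-739\right) \left(-824 - 194\right)}{21 \left(-1 + \left(866 - 8\right)\right)^{2}} = \left(-1014 + 133650\right) \left(- \frac{1}{566660}\right) + \frac{\left(-739\right) \left(-1018\right)}{21 \left(-1 + \left(866 - 8\right)\right)^{2}} = 132636 \left(- \frac{1}{566660}\right) + \frac{752302}{21 \left(-1 + 858\right)^{2}} = - \frac{33159}{141665} + \frac{752302}{21 \cdot 857^{2}} = - \frac{33159}{141665} + \frac{752302}{21 \cdot 734449} = - \frac{33159}{141665} + \frac{752302}{15423429} = - \frac{404850619381}{2184960069285}$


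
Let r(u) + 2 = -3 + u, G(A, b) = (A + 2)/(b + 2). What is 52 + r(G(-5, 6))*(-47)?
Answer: 2437/8 ≈ 304.63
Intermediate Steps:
G(A, b) = (2 + A)/(2 + b)
r(u) = -5 + u (r(u) = -2 + (-3 + u) = -5 + u)
52 + r(G(-5, 6))*(-47) = 52 + (-5 + (2 - 5)/(2 + 6))*(-47) = 52 + (-5 - 3/8)*(-47) = 52 - 43/8*(-47) = 52 + 2021/8 = 2437/8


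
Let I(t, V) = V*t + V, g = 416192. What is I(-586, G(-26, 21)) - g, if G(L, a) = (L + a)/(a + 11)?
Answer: -13315219/32 ≈ -4.1610e+5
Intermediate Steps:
G(L, a) = (L + a)/(11 + a)
I(t, V) = V + V*t
I(-586, G(-26, 21)) - g = ((-26 + 21)/(11 + 21))*(1 - 586) - 1*416192 = (-5/32)*(-585) - 416192 = ((1/32)*(-5))*(-585) - 416192 = -5/32*(-585) - 416192 = 2925/32 - 416192 = -13315219/32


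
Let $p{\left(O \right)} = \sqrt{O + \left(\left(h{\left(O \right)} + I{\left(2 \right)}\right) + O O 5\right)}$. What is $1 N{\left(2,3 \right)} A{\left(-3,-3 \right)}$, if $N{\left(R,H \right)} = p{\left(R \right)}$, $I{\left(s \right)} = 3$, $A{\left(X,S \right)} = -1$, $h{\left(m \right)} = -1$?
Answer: $- 2 \sqrt{6} \approx -4.899$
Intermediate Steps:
$p{\left(O \right)} = \sqrt{2 + O + 5 O^{2}}$ ($p{\left(O \right)} = \sqrt{O + \left(\left(-1 + 3\right) + O O 5\right)} = \sqrt{O + \left(2 + O^{2} \cdot 5\right)} = \sqrt{O + \left(2 + 5 O^{2}\right)} = \sqrt{2 + O + 5 O^{2}}$)
$N{\left(R,H \right)} = \sqrt{2 + R + 5 R^{2}}$
$1 N{\left(2,3 \right)} A{\left(-3,-3 \right)} = 1 \sqrt{2 + 2 + 5 \cdot 2^{2}} \left(-1\right) = 1 \sqrt{2 + 2 + 5 \cdot 4} \left(-1\right) = 1 \sqrt{2 + 2 + 20} \left(-1\right) = 1 \sqrt{24} \left(-1\right) = 1 \cdot 2 \sqrt{6} \left(-1\right) = 2 \sqrt{6} \left(-1\right) = - 2 \sqrt{6}$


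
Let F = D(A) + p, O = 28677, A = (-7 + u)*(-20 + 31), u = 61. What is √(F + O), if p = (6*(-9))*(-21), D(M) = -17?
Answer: √29794 ≈ 172.61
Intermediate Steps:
A = 594 (A = (-7 + 61)*(-20 + 31) = 54*11 = 594)
p = 1134 (p = -54*(-21) = 1134)
F = 1117 (F = -17 + 1134 = 1117)
√(F + O) = √(1117 + 28677) = √29794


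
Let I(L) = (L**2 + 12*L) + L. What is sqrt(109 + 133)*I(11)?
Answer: 2904*sqrt(2) ≈ 4106.9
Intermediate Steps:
I(L) = L**2 + 13*L
sqrt(109 + 133)*I(11) = sqrt(109 + 133)*(11*(13 + 11)) = sqrt(242)*(11*24) = (11*sqrt(2))*264 = 2904*sqrt(2)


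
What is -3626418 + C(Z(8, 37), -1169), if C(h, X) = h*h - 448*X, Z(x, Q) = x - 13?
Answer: -3102681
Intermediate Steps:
Z(x, Q) = -13 + x
C(h, X) = h² - 448*X
-3626418 + C(Z(8, 37), -1169) = -3626418 + ((-13 + 8)² - 448*(-1169)) = -3626418 + ((-5)² + 523712) = -3626418 + (25 + 523712) = -3626418 + 523737 = -3102681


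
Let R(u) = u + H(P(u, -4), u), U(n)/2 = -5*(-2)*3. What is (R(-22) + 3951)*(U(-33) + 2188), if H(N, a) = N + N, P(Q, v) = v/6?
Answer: 26488184/3 ≈ 8.8294e+6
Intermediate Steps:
P(Q, v) = v/6 (P(Q, v) = v*(1/6) = v/6)
H(N, a) = 2*N
U(n) = 60 (U(n) = 2*(-5*(-2)*3) = 2*(10*3) = 2*30 = 60)
R(u) = -4/3 + u (R(u) = u + 2*((1/6)*(-4)) = u + 2*(-2/3) = u - 4/3 = -4/3 + u)
(R(-22) + 3951)*(U(-33) + 2188) = ((-4/3 - 22) + 3951)*(60 + 2188) = (-70/3 + 3951)*2248 = (11783/3)*2248 = 26488184/3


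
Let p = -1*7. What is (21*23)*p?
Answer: -3381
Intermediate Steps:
p = -7
(21*23)*p = (21*23)*(-7) = 483*(-7) = -3381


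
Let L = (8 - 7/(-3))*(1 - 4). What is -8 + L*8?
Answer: -256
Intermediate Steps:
L = -31 (L = (8 - 7*(-⅓))*(-3) = (8 + 7/3)*(-3) = (31/3)*(-3) = -31)
-8 + L*8 = -8 - 31*8 = -8 - 248 = -256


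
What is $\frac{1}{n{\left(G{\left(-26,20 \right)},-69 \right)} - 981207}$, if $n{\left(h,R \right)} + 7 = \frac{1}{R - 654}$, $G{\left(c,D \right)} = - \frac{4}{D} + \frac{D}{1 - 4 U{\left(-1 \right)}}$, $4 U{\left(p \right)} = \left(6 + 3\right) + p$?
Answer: $- \frac{723}{709417723} \approx -1.0191 \cdot 10^{-6}$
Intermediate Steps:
$U{\left(p \right)} = \frac{9}{4} + \frac{p}{4}$ ($U{\left(p \right)} = \frac{\left(6 + 3\right) + p}{4} = \frac{9 + p}{4} = \frac{9}{4} + \frac{p}{4}$)
$G{\left(c,D \right)} = - \frac{4}{D} - \frac{D}{7}$ ($G{\left(c,D \right)} = - \frac{4}{D} + \frac{D}{1 - 4 \left(\frac{9}{4} + \frac{1}{4} \left(-1\right)\right)} = - \frac{4}{D} + \frac{D}{1 - 4 \left(\frac{9}{4} - \frac{1}{4}\right)} = - \frac{4}{D} + \frac{D}{1 - 8} = - \frac{4}{D} + \frac{D}{-7} = - \frac{4}{D} + D \left(- \frac{1}{7}\right) = - \frac{4}{D} - \frac{D}{7}$)
$n{\left(h,R \right)} = -7 + \frac{1}{-654 + R}$ ($n{\left(h,R \right)} = -7 + \frac{1}{R - 654} = -7 + \frac{1}{-654 + R}$)
$\frac{1}{n{\left(G{\left(-26,20 \right)},-69 \right)} - 981207} = \frac{1}{\frac{4579 - -483}{-654 - 69} - 981207} = \frac{1}{\frac{4579 + 483}{-723} - 981207} = \frac{1}{\left(- \frac{1}{723}\right) 5062 - 981207} = \frac{1}{- \frac{5062}{723} - 981207} = \frac{1}{- \frac{709417723}{723}} = - \frac{723}{709417723}$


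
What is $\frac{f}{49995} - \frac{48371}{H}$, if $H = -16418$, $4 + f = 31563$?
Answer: $\frac{266949437}{74619810} \approx 3.5775$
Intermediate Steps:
$f = 31559$ ($f = -4 + 31563 = 31559$)
$\frac{f}{49995} - \frac{48371}{H} = \frac{31559}{49995} - \frac{48371}{-16418} = 31559 \cdot \frac{1}{49995} - - \frac{48371}{16418} = \frac{2869}{4545} + \frac{48371}{16418} = \frac{266949437}{74619810}$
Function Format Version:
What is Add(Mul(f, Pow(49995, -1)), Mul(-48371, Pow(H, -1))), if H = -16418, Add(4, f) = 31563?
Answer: Rational(266949437, 74619810) ≈ 3.5775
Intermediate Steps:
f = 31559 (f = Add(-4, 31563) = 31559)
Add(Mul(f, Pow(49995, -1)), Mul(-48371, Pow(H, -1))) = Add(Mul(31559, Pow(49995, -1)), Mul(-48371, Pow(-16418, -1))) = Add(Mul(31559, Rational(1, 49995)), Mul(-48371, Rational(-1, 16418))) = Add(Rational(2869, 4545), Rational(48371, 16418)) = Rational(266949437, 74619810)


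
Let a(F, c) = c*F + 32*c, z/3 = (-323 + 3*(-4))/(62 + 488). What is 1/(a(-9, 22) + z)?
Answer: 110/55459 ≈ 0.0019834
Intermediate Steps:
z = -201/110 (z = 3*((-323 + 3*(-4))/(62 + 488)) = 3*((-323 - 12)/550) = 3*(-335*1/550) = 3*(-67/110) = -201/110 ≈ -1.8273)
a(F, c) = 32*c + F*c (a(F, c) = F*c + 32*c = 32*c + F*c)
1/(a(-9, 22) + z) = 1/(22*(32 - 9) - 201/110) = 1/(22*23 - 201/110) = 1/(506 - 201/110) = 1/(55459/110) = 110/55459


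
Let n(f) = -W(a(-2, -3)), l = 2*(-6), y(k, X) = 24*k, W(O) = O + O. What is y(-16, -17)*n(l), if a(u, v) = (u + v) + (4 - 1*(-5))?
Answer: 3072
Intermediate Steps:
a(u, v) = 9 + u + v (a(u, v) = (u + v) + (4 + 5) = (u + v) + 9 = 9 + u + v)
W(O) = 2*O
l = -12
n(f) = -8 (n(f) = -2*(9 - 2 - 3) = -2*4 = -1*8 = -8)
y(-16, -17)*n(l) = (24*(-16))*(-8) = -384*(-8) = 3072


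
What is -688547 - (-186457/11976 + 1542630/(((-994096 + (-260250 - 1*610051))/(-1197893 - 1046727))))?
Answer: -56841857476554355/22328018472 ≈ -2.5458e+6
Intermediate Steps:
-688547 - (-186457/11976 + 1542630/(((-994096 + (-260250 - 1*610051))/(-1197893 - 1046727)))) = -688547 - (-186457*1/11976 + 1542630/(((-994096 + (-260250 - 610051))/(-2244620)))) = -688547 - (-186457/11976 + 1542630/(((-994096 - 870301)*(-1/2244620)))) = -688547 - (-186457/11976 + 1542630/((-1864397*(-1/2244620)))) = -688547 - (-186457/11976 + 1542630/(1864397/2244620)) = -688547 - (-186457/11976 + 1542630*(2244620/1864397)) = -688547 - (-186457/11976 + 3462618150600/1864397) = -688547 - 1*41467967341714171/22328018472 = -688547 - 41467967341714171/22328018472 = -56841857476554355/22328018472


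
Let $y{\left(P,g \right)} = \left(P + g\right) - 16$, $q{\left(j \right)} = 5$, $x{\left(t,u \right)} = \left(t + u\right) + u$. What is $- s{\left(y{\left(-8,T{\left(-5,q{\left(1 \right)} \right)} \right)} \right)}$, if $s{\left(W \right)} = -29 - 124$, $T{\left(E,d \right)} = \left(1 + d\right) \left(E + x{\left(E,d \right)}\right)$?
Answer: $153$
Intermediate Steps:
$x{\left(t,u \right)} = t + 2 u$
$T{\left(E,d \right)} = \left(1 + d\right) \left(2 E + 2 d\right)$ ($T{\left(E,d \right)} = \left(1 + d\right) \left(E + \left(E + 2 d\right)\right) = \left(1 + d\right) \left(2 E + 2 d\right)$)
$y{\left(P,g \right)} = -16 + P + g$
$s{\left(W \right)} = -153$
$- s{\left(y{\left(-8,T{\left(-5,q{\left(1 \right)} \right)} \right)} \right)} = \left(-1\right) \left(-153\right) = 153$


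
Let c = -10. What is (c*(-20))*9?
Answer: 1800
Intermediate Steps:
(c*(-20))*9 = -10*(-20)*9 = 200*9 = 1800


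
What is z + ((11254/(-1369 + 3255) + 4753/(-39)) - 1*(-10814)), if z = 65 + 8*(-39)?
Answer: 384359933/36777 ≈ 10451.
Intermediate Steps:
z = -247 (z = 65 - 312 = -247)
z + ((11254/(-1369 + 3255) + 4753/(-39)) - 1*(-10814)) = -247 + ((11254/(-1369 + 3255) + 4753/(-39)) - 1*(-10814)) = -247 + ((11254/1886 + 4753*(-1/39)) + 10814) = -247 + ((11254*(1/1886) - 4753/39) + 10814) = -247 + ((5627/943 - 4753/39) + 10814) = -247 + (-4262626/36777 + 10814) = -247 + 393443852/36777 = 384359933/36777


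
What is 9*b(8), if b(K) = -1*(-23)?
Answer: 207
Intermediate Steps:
b(K) = 23
9*b(8) = 9*23 = 207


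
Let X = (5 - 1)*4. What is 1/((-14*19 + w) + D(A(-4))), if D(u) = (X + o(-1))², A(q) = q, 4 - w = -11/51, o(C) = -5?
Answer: -51/7180 ≈ -0.0071031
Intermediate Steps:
X = 16 (X = 4*4 = 16)
w = 215/51 (w = 4 - (-11)/51 = 4 - 1*(-11/51) = 4 + 11/51 = 215/51 ≈ 4.2157)
D(u) = 121 (D(u) = (16 - 5)² = 11² = 121)
1/((-14*19 + w) + D(A(-4))) = 1/((-14*19 + 215/51) + 121) = 1/((-266 + 215/51) + 121) = 1/(-13351/51 + 121) = 1/(-7180/51) = -51/7180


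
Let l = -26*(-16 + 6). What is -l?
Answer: -260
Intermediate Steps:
l = 260 (l = -26*(-10) = 260)
-l = -1*260 = -260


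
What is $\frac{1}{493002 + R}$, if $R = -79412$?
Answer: $\frac{1}{413590} \approx 2.4179 \cdot 10^{-6}$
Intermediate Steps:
$\frac{1}{493002 + R} = \frac{1}{493002 - 79412} = \frac{1}{413590}$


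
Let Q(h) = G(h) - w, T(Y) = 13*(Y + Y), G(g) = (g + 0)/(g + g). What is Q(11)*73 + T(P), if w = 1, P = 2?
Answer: 31/2 ≈ 15.500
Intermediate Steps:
G(g) = ½ (G(g) = g/((2*g)) = g*(1/(2*g)) = ½)
T(Y) = 26*Y (T(Y) = 13*(2*Y) = 26*Y)
Q(h) = -½ (Q(h) = ½ - 1*1 = ½ - 1 = -½)
Q(11)*73 + T(P) = -½*73 + 26*2 = -73/2 + 52 = 31/2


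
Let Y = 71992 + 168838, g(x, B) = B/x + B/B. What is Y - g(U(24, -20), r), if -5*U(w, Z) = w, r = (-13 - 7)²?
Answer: 722737/3 ≈ 2.4091e+5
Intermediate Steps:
r = 400 (r = (-20)² = 400)
U(w, Z) = -w/5
g(x, B) = 1 + B/x (g(x, B) = B/x + 1 = 1 + B/x)
Y = 240830
Y - g(U(24, -20), r) = 240830 - (400 - ⅕*24)/((-⅕*24)) = 240830 - (400 - 24/5)/(-24/5) = 240830 - (-5)*1976/(24*5) = 240830 - 1*(-247/3) = 240830 + 247/3 = 722737/3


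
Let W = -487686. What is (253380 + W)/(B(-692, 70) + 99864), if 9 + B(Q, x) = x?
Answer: -234306/99925 ≈ -2.3448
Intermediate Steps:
B(Q, x) = -9 + x
(253380 + W)/(B(-692, 70) + 99864) = (253380 - 487686)/((-9 + 70) + 99864) = -234306/(61 + 99864) = -234306/99925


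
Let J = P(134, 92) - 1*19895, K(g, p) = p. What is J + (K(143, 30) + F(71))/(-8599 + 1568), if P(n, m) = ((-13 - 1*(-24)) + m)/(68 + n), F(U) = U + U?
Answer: -28255423041/1420262 ≈ -19895.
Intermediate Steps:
F(U) = 2*U
P(n, m) = (11 + m)/(68 + n) (P(n, m) = ((-13 + 24) + m)/(68 + n) = (11 + m)/(68 + n))
J = -4018687/202 (J = (11 + 92)/(68 + 134) - 1*19895 = 103/202 - 19895 = -4018687/202 ≈ -19895.)
J + (K(143, 30) + F(71))/(-8599 + 1568) = -4018687/202 + (30 + 2*71)/(-8599 + 1568) = -4018687/202 + (30 + 142)/(-7031) = -4018687/202 + 172*(-1/7031) = -4018687/202 - 172/7031 = -28255423041/1420262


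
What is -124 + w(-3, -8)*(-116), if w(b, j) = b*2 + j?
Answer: 1500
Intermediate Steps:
w(b, j) = j + 2*b (w(b, j) = 2*b + j = j + 2*b)
-124 + w(-3, -8)*(-116) = -124 + (-8 + 2*(-3))*(-116) = -124 + (-8 - 6)*(-116) = -124 - 14*(-116) = -124 + 1624 = 1500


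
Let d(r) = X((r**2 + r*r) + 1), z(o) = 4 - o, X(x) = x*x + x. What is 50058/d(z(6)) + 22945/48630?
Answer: 27070951/48630 ≈ 556.67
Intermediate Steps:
X(x) = x + x**2 (X(x) = x**2 + x = x + x**2)
d(r) = (1 + 2*r**2)*(2 + 2*r**2) (d(r) = ((r**2 + r*r) + 1)*(1 + ((r**2 + r*r) + 1)) = ((r**2 + r**2) + 1)*(1 + ((r**2 + r**2) + 1)) = (2*r**2 + 1)*(1 + (2*r**2 + 1)) = (1 + 2*r**2)*(1 + (1 + 2*r**2)) = (1 + 2*r**2)*(2 + 2*r**2))
50058/d(z(6)) + 22945/48630 = 50058/(2 + 4*(4 - 1*6)**4 + 6*(4 - 1*6)**2) + 22945/48630 = 50058/(2 + 4*(4 - 6)**4 + 6*(4 - 6)**2) + 22945*(1/48630) = 50058/(2 + 4*(-2)**4 + 6*(-2)**2) + 4589/9726 = 50058/(2 + 4*16 + 6*4) + 4589/9726 = 50058/(2 + 64 + 24) + 4589/9726 = 50058/90 + 4589/9726 = 50058*(1/90) + 4589/9726 = 2781/5 + 4589/9726 = 27070951/48630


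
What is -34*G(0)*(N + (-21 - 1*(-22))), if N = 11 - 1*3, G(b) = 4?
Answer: -1224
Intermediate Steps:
N = 8 (N = 11 - 3 = 8)
-34*G(0)*(N + (-21 - 1*(-22))) = -136*(8 + (-21 - 1*(-22))) = -136*(8 + (-21 + 22)) = -136*(8 + 1) = -136*9 = -34*36 = -1224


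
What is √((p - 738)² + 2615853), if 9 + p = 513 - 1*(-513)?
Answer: √2693694 ≈ 1641.2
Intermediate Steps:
p = 1017 (p = -9 + (513 - 1*(-513)) = -9 + (513 + 513) = -9 + 1026 = 1017)
√((p - 738)² + 2615853) = √((1017 - 738)² + 2615853) = √(279² + 2615853) = √(77841 + 2615853) = √2693694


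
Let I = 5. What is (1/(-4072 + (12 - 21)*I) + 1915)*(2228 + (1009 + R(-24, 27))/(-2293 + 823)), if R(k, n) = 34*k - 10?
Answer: 4303349252793/1008665 ≈ 4.2664e+6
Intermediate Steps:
R(k, n) = -10 + 34*k
(1/(-4072 + (12 - 21)*I) + 1915)*(2228 + (1009 + R(-24, 27))/(-2293 + 823)) = (1/(-4072 + (12 - 21)*5) + 1915)*(2228 + (1009 + (-10 + 34*(-24)))/(-2293 + 823)) = (1/(-4072 - 9*5) + 1915)*(2228 + (1009 + (-10 - 816))/(-1470)) = (1/(-4072 - 45) + 1915)*(2228 + (1009 - 826)*(-1/1470)) = (1/(-4117) + 1915)*(2228 + 183*(-1/1470)) = (-1/4117 + 1915)*(2228 - 61/490) = (7884054/4117)*(1091659/490) = 4303349252793/1008665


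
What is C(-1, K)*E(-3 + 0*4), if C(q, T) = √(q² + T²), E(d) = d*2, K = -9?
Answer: -6*√82 ≈ -54.332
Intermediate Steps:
E(d) = 2*d
C(q, T) = √(T² + q²)
C(-1, K)*E(-3 + 0*4) = √((-9)² + (-1)²)*(2*(-3 + 0*4)) = √(81 + 1)*(2*(-3 + 0)) = √82*(2*(-3)) = √82*(-6) = -6*√82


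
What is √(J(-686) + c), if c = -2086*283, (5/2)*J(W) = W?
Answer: 3*I*√1640590/5 ≈ 768.51*I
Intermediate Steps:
J(W) = 2*W/5
c = -590338
√(J(-686) + c) = √((⅖)*(-686) - 590338) = √(-1372/5 - 590338) = √(-2953062/5) = 3*I*√1640590/5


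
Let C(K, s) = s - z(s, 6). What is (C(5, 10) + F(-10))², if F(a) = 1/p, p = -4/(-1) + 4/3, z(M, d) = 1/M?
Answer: 651249/6400 ≈ 101.76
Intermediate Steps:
p = 16/3 (p = -4*(-1) + 4*(⅓) = 4 + 4/3 = 16/3 ≈ 5.3333)
C(K, s) = s - 1/s
F(a) = 3/16 (F(a) = 1/(16/3) = 3/16)
(C(5, 10) + F(-10))² = ((10 - 1/10) + 3/16)² = ((10 - 1*⅒) + 3/16)² = ((10 - ⅒) + 3/16)² = (99/10 + 3/16)² = (807/80)² = 651249/6400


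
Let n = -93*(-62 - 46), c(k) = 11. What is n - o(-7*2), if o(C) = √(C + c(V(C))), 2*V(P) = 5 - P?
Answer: 10044 - I*√3 ≈ 10044.0 - 1.732*I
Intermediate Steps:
V(P) = 5/2 - P/2 (V(P) = (5 - P)/2 = 5/2 - P/2)
o(C) = √(11 + C) (o(C) = √(C + 11) = √(11 + C))
n = 10044 (n = -93*(-108) = 10044)
n - o(-7*2) = 10044 - √(11 - 7*2) = 10044 - √(11 - 14) = 10044 - √(-3) = 10044 - I*√3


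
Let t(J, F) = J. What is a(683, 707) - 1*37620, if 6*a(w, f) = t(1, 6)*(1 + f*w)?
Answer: 128581/3 ≈ 42860.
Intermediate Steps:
a(w, f) = 1/6 + f*w/6 (a(w, f) = (1*(1 + f*w))/6 = (1 + f*w)/6 = 1/6 + f*w/6)
a(683, 707) - 1*37620 = (1/6 + (1/6)*707*683) - 1*37620 = (1/6 + 482881/6) - 37620 = 241441/3 - 37620 = 128581/3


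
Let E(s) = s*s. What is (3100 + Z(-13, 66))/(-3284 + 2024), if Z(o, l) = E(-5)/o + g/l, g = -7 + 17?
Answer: -66457/27027 ≈ -2.4589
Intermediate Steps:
E(s) = s²
g = 10
Z(o, l) = 10/l + 25/o (Z(o, l) = (-5)²/o + 10/l = 25/o + 10/l = 10/l + 25/o)
(3100 + Z(-13, 66))/(-3284 + 2024) = (3100 + (10/66 + 25/(-13)))/(-3284 + 2024) = (3100 + (10*(1/66) + 25*(-1/13)))/(-1260) = (3100 + (5/33 - 25/13))*(-1/1260) = (3100 - 760/429)*(-1/1260) = (1329140/429)*(-1/1260) = -66457/27027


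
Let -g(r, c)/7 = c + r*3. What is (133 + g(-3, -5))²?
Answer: 53361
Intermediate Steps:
g(r, c) = -21*r - 7*c (g(r, c) = -7*(c + r*3) = -7*(c + 3*r) = -21*r - 7*c)
(133 + g(-3, -5))² = (133 + (-21*(-3) - 7*(-5)))² = (133 + (63 + 35))² = (133 + 98)² = 231² = 53361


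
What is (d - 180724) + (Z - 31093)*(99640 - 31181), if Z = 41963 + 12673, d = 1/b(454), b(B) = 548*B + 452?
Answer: 401669046818173/249244 ≈ 1.6115e+9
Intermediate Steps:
b(B) = 452 + 548*B
d = 1/249244 (d = 1/(452 + 548*454) = 1/(452 + 248792) = 1/249244 ≈ 4.0121e-6)
Z = 54636
(d - 180724) + (Z - 31093)*(99640 - 31181) = (1/249244 - 180724) + (54636 - 31093)*(99640 - 31181) = -45044372655/249244 + 23543*68459 = -45044372655/249244 + 1611730237 = 401669046818173/249244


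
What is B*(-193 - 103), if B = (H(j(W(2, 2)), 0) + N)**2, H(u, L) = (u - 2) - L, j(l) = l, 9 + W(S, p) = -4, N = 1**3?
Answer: -58016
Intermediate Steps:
N = 1
W(S, p) = -13 (W(S, p) = -9 - 4 = -13)
H(u, L) = -2 + u - L (H(u, L) = (-2 + u) - L = -2 + u - L)
B = 196 (B = ((-2 - 13 - 1*0) + 1)**2 = ((-2 - 13 + 0) + 1)**2 = (-15 + 1)**2 = (-14)**2 = 196)
B*(-193 - 103) = 196*(-193 - 103) = 196*(-296) = -58016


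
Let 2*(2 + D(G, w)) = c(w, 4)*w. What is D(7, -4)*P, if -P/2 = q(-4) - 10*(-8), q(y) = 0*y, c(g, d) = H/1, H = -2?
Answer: -320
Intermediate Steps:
c(g, d) = -2 (c(g, d) = -2/1 = -2*1 = -2)
q(y) = 0
D(G, w) = -2 - w (D(G, w) = -2 + (-2*w)/2 = -2 - w)
P = -160 (P = -2*(0 - 10*(-8)) = -2*(0 + 80) = -2*80 = -160)
D(7, -4)*P = (-2 - 1*(-4))*(-160) = (-2 + 4)*(-160) = 2*(-160) = -320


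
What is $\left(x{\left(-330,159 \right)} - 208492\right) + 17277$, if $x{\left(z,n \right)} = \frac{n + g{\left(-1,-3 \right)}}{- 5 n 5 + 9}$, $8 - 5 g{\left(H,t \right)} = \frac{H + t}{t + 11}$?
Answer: $- \frac{7583588507}{39660} \approx -1.9122 \cdot 10^{5}$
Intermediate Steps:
$g{\left(H,t \right)} = \frac{8}{5} - \frac{H + t}{5 \left(11 + t\right)}$ ($g{\left(H,t \right)} = \frac{8}{5} - \frac{\left(H + t\right) \frac{1}{t + 11}}{5} = \frac{8}{5} - \frac{\left(H + t\right) \frac{1}{11 + t}}{5} = \frac{8}{5} - \frac{\frac{1}{11 + t} \left(H + t\right)}{5} = \frac{8}{5} - \frac{H + t}{5 \left(11 + t\right)}$)
$x{\left(z,n \right)} = \frac{\frac{17}{10} + n}{9 - 25 n}$ ($x{\left(z,n \right)} = \frac{n + \frac{88 - -1 + 7 \left(-3\right)}{5 \left(11 - 3\right)}}{- 5 n 5 + 9} = \frac{n + \frac{88 + 1 - 21}{5 \cdot 8}}{- 25 n + 9} = \frac{n + \frac{1}{5} \cdot \frac{1}{8} \cdot 68}{9 - 25 n} = \frac{n + \frac{17}{10}}{9 - 25 n} = \frac{\frac{17}{10} + n}{9 - 25 n}$)
$\left(x{\left(-330,159 \right)} - 208492\right) + 17277 = \left(\frac{-17 - 1590}{10 \left(-9 + 25 \cdot 159\right)} - 208492\right) + 17277 = \left(\frac{-17 - 1590}{10 \left(-9 + 3975\right)} - 208492\right) + 17277 = \left(\frac{1}{10} \cdot \frac{1}{3966} \left(-1607\right) - 208492\right) + 17277 = \left(- \frac{1607}{39660} - 208492\right) + 17277 = - \frac{8268794327}{39660} + 17277 = - \frac{7583588507}{39660}$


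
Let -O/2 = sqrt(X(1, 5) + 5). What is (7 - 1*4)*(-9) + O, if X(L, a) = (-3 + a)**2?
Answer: -33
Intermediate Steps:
O = -6 (O = -2*sqrt((-3 + 5)**2 + 5) = -2*sqrt(2**2 + 5) = -2*sqrt(4 + 5) = -2*sqrt(9) = -2*3 = -6)
(7 - 1*4)*(-9) + O = (7 - 1*4)*(-9) - 6 = (7 - 4)*(-9) - 6 = 3*(-9) - 6 = -27 - 6 = -33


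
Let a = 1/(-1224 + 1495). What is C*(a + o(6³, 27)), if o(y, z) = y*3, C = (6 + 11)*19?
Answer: 56721707/271 ≈ 2.0931e+5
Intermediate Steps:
C = 323 (C = 17*19 = 323)
o(y, z) = 3*y
a = 1/271 ≈ 0.0036900
C*(a + o(6³, 27)) = 323*(1/271 + 3*6³) = 323*(1/271 + 3*216) = 323*(1/271 + 648) = 323*(175609/271) = 56721707/271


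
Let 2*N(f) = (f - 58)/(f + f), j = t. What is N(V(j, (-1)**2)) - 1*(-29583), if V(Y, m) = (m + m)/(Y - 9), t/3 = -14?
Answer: 29953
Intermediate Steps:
t = -42 (t = 3*(-14) = -42)
j = -42
V(Y, m) = 2*m/(-9 + Y) (V(Y, m) = (2*m)/(-9 + Y) = 2*m/(-9 + Y))
N(f) = (-58 + f)/(4*f) (N(f) = ((f - 58)/(f + f))/2 = ((-58 + f)/((2*f)))/2 = ((-58 + f)*(1/(2*f)))/2 = ((-58 + f)/(2*f))/2 = (-58 + f)/(4*f))
N(V(j, (-1)**2)) - 1*(-29583) = (-58 + 2*(-1)**2/(-9 - 42))/(4*((2*(-1)**2/(-9 - 42)))) - 1*(-29583) = (-58 + 2*1/(-51))/(4*((2*1/(-51)))) + 29583 = (-58 + 2*1*(-1/51))/(4*((2*1*(-1/51)))) + 29583 = (-58 - 2/51)/(4*(-2/51)) + 29583 = (1/4)*(-51/2)*(-2960/51) + 29583 = 370 + 29583 = 29953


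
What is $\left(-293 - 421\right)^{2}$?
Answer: $509796$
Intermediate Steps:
$\left(-293 - 421\right)^{2} = \left(-714\right)^{2} = 509796$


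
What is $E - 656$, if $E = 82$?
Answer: $-574$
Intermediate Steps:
$E - 656 = 82 - 656 = -574$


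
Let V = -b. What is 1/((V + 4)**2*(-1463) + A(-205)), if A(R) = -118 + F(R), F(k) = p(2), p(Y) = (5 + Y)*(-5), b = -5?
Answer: -1/118656 ≈ -8.4277e-6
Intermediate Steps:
p(Y) = -25 - 5*Y
V = 5 (V = -1*(-5) = 5)
F(k) = -35 (F(k) = -25 - 5*2 = -25 - 10 = -35)
A(R) = -153 (A(R) = -118 - 35 = -153)
1/((V + 4)**2*(-1463) + A(-205)) = 1/((5 + 4)**2*(-1463) - 153) = 1/(9**2*(-1463) - 153) = 1/(81*(-1463) - 153) = 1/(-118503 - 153) = 1/(-118656) = -1/118656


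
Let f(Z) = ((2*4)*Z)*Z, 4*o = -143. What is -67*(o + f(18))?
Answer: -685075/4 ≈ -1.7127e+5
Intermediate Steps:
o = -143/4 (o = (1/4)*(-143) = -143/4 ≈ -35.750)
f(Z) = 8*Z**2 (f(Z) = (8*Z)*Z = 8*Z**2)
-67*(o + f(18)) = -67*(-143/4 + 8*18**2) = -67*(-143/4 + 8*324) = -67*(-143/4 + 2592) = -67*10225/4 = -685075/4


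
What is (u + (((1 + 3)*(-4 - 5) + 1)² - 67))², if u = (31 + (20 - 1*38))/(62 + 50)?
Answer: 16824424681/12544 ≈ 1.3412e+6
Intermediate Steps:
u = 13/112 (u = (31 + (20 - 38))/112 = (31 - 18)*(1/112) = 13*(1/112) = 13/112 ≈ 0.11607)
(u + (((1 + 3)*(-4 - 5) + 1)² - 67))² = (13/112 + (((1 + 3)*(-4 - 5) + 1)² - 67))² = (13/112 + ((4*(-9) + 1)² - 67))² = (13/112 + ((-36 + 1)² - 67))² = (13/112 + ((-35)² - 67))² = (13/112 + (1225 - 67))² = (13/112 + 1158)² = (129709/112)² = 16824424681/12544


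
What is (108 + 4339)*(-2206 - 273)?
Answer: -11024113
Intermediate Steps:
(108 + 4339)*(-2206 - 273) = 4447*(-2479) = -11024113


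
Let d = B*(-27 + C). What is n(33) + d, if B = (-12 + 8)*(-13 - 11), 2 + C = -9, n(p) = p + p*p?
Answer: -2526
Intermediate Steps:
n(p) = p + p²
C = -11 (C = -2 - 9 = -11)
B = 96 (B = -4*(-24) = 96)
d = -3648 (d = 96*(-27 - 11) = 96*(-38) = -3648)
n(33) + d = 33*(1 + 33) - 3648 = 33*34 - 3648 = 1122 - 3648 = -2526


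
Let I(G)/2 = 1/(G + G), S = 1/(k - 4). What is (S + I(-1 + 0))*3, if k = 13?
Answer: -8/3 ≈ -2.6667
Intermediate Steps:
S = 1/9 (S = 1/(13 - 4) = 1/9 ≈ 0.11111)
I(G) = 1/G (I(G) = 2/(G + G) = 2/((2*G)) = 2*(1/(2*G)) = 1/G)
(S + I(-1 + 0))*3 = (1/9 + 1/(-1 + 0))*3 = (1/9 + 1/(-1))*3 = (1/9 - 1)*3 = -8/9*3 = -8/3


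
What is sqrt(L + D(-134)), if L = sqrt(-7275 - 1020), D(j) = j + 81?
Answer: sqrt(-53 + I*sqrt(8295)) ≈ 5.1174 + 8.8987*I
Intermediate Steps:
D(j) = 81 + j
L = I*sqrt(8295) (L = sqrt(-8295) = I*sqrt(8295) ≈ 91.077*I)
sqrt(L + D(-134)) = sqrt(I*sqrt(8295) + (81 - 134)) = sqrt(I*sqrt(8295) - 53) = sqrt(-53 + I*sqrt(8295))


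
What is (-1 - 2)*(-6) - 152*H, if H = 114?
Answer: -17310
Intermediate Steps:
(-1 - 2)*(-6) - 152*H = (-1 - 2)*(-6) - 152*114 = -3*(-6) - 17328 = 18 - 17328 = -17310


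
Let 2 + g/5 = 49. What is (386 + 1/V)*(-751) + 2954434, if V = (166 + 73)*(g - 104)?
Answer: 83424332581/31309 ≈ 2.6645e+6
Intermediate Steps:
g = 235 (g = -10 + 5*49 = -10 + 245 = 235)
V = 31309 (V = (166 + 73)*(235 - 104) = 239*131 = 31309)
(386 + 1/V)*(-751) + 2954434 = (386 + 1/31309)*(-751) + 2954434 = (12085275/31309)*(-751) + 2954434 = -9076041525/31309 + 2954434 = 83424332581/31309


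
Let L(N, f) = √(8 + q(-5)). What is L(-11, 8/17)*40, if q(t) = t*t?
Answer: 40*√33 ≈ 229.78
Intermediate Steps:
q(t) = t²
L(N, f) = √33 (L(N, f) = √(8 + (-5)²) = √(8 + 25) = √33)
L(-11, 8/17)*40 = √33*40 = 40*√33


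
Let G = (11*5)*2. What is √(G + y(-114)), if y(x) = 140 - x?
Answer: 2*√91 ≈ 19.079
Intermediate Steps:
G = 110 (G = 55*2 = 110)
√(G + y(-114)) = √(110 + (140 - 1*(-114))) = √(110 + (140 + 114)) = √(110 + 254) = √364 = 2*√91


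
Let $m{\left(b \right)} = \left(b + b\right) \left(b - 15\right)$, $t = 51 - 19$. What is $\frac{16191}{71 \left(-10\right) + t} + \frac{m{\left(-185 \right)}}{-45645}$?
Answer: $- \frac{52614013}{2063154} \approx -25.502$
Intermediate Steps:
$t = 32$
$m{\left(b \right)} = 2 b \left(-15 + b\right)$
$\frac{16191}{71 \left(-10\right) + t} + \frac{m{\left(-185 \right)}}{-45645} = \frac{16191}{71 \left(-10\right) + 32} + \frac{2 \left(-185\right) \left(-15 - 185\right)}{-45645} = \frac{16191}{-710 + 32} + 2 \left(-185\right) \left(-200\right) \left(- \frac{1}{45645}\right) = \frac{16191}{-678} + 74000 \left(- \frac{1}{45645}\right) = 16191 \left(- \frac{1}{678}\right) - \frac{14800}{9129} = - \frac{5397}{226} - \frac{14800}{9129} = - \frac{52614013}{2063154}$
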